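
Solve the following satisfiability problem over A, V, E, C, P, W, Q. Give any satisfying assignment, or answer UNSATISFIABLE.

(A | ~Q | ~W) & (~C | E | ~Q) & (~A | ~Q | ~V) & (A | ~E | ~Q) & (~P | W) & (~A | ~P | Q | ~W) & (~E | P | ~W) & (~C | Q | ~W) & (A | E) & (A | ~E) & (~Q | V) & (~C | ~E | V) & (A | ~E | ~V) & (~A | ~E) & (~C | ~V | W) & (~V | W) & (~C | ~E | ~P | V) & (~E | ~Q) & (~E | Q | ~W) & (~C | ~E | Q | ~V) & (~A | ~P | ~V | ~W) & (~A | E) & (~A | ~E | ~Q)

Unsatisfiable — no assignment works.

Case A = True:
  (~A | ~E) forces E = False.
  Clause (~A | E) is falsified — contradiction.
Case A = False:
  (A | E) forces E = True.
  Clause (A | ~E) is falsified — contradiction.
Both cases fail, so the formula is unsatisfiable.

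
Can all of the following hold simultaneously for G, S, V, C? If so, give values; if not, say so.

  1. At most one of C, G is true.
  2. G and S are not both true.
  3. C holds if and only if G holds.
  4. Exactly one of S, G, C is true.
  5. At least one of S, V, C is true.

G = False, S = True, V = False, C = False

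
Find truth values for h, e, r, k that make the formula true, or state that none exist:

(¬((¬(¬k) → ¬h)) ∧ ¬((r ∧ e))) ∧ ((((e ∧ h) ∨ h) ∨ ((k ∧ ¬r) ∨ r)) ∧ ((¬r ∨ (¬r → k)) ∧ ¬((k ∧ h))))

The formula is unsatisfiable.

Case h = True: the formula simplifies to (¬(¬k) ∧ ¬((r ∧ e))) ∧ ((¬r ∨ (¬r → k)) ∧ ¬k).
  k = True: the conjunct ¬k is False.
  k = False: the conjunct ¬(¬k) becomes ¬(¬False) = False.
Case h = False: the conjunct ¬((¬(¬k) → ¬h)) becomes ¬((¬(¬k) → True)) = False.
Both cases fail — unsatisfiable.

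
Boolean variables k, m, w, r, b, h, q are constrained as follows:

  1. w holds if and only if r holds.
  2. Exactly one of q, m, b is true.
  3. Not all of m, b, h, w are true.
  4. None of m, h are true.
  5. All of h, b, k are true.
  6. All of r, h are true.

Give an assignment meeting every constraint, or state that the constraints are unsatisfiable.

UNSATISFIABLE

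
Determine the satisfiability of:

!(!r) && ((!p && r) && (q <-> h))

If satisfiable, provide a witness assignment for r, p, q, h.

r = True; p = False; q = True; h = True

  !(!r) = True
    !r = False
  (!p && r) && (q <-> h) = True
    !p && r = True
      !p = True
    q <-> h = True
Both conjuncts True, so the formula holds.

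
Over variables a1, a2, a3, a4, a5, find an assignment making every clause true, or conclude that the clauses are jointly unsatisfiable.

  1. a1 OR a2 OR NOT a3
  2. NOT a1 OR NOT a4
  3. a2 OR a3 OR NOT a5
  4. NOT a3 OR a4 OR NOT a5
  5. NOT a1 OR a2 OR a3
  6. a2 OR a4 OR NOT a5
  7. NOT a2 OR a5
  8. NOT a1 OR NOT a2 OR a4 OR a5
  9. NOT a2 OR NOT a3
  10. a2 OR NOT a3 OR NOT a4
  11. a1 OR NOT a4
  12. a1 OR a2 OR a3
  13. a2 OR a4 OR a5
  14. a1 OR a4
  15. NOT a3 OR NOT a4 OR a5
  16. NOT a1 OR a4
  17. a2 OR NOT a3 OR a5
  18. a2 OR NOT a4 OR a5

Case a1 = True:
  (NOT a1 OR NOT a4) forces a4 = False.
  Clause (NOT a1 OR a4) is falsified — contradiction.
Case a1 = False:
  (a1 OR NOT a4) forces a4 = False.
  Clause (a1 OR a4) is falsified — contradiction.
Both cases fail, so the formula is unsatisfiable.

UNSATISFIABLE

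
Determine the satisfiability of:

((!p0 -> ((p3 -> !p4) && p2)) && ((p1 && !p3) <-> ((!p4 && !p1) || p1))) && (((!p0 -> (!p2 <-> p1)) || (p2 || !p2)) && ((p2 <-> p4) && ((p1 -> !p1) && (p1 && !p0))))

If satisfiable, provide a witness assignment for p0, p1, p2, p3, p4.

Unsatisfiable

Case p1 = True: the conjunct p1 -> !p1 becomes True -> !True = False.
Case p1 = False: the conjunct p1 is False.
Both cases fail — unsatisfiable.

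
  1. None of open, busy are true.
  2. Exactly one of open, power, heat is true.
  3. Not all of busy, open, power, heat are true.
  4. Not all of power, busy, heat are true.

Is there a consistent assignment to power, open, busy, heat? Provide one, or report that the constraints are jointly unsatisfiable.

power=T, open=F, busy=F, heat=F

  (1) {open, busy}: 0 true — none ✓
  (2) {open, power, heat}: 1 true — exactly one ✓
  (3) {busy, open, power, heat}: 1/4 true — not all ✓
  (4) {power, busy, heat}: 1/3 true — not all ✓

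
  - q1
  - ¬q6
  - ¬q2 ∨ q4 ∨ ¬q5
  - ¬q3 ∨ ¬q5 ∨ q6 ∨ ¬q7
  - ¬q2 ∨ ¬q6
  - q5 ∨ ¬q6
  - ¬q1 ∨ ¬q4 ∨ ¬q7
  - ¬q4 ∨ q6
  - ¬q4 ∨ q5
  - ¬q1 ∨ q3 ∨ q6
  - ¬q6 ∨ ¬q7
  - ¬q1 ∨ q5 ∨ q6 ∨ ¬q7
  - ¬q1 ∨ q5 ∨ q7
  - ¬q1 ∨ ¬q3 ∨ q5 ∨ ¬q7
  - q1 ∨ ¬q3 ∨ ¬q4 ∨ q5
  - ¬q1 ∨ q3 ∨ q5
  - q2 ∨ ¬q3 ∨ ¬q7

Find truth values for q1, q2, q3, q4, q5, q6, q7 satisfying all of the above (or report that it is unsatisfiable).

Unit clause (q1) forces q1 = True.
Unit clause (¬q6) forces q6 = False.
In (¬q4 ∨ q6) only ¬q4 is left, so q4 = False.
In (¬q1 ∨ q3 ∨ q6) only q3 is left, so q3 = True.
Try q2 = True:
  (¬q2 ∨ q4 ∨ ¬q5) forces q5 = False.
  (¬q1 ∨ q5 ∨ q6 ∨ ¬q7) forces q7 = False.
  clause (¬q1 ∨ q5 ∨ q7) is falsified — backtrack.
So q2 = False.
  then (q2 ∨ ¬q3 ∨ ¬q7) forces q7 = False.
  then (¬q1 ∨ q5 ∨ q7) forces q5 = True.
All clauses satisfied.

q1=T, q2=F, q3=T, q4=F, q5=T, q6=F, q7=F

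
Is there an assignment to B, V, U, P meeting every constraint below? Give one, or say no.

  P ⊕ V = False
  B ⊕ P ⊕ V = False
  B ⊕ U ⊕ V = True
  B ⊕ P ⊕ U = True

B=F; V=F; U=T; P=F

P ⊕ V = F ⊕ F = False ✓
B ⊕ P ⊕ V = F ⊕ F ⊕ F = False ✓
B ⊕ U ⊕ V = F ⊕ T ⊕ F = True ✓
B ⊕ P ⊕ U = F ⊕ F ⊕ T = True ✓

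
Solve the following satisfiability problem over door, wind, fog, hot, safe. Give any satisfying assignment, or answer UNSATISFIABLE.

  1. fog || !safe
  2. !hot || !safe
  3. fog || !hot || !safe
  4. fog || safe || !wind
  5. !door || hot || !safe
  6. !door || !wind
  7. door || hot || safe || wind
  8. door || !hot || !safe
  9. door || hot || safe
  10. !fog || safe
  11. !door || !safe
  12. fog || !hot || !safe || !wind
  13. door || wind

Set door = True.
  then (!door || !wind) forces wind = False.
  then (!door || !safe) forces safe = False.
  then (!fog || safe) forces fog = False.
Set hot = True.
All clauses satisfied.

door=T, wind=F, fog=F, hot=T, safe=F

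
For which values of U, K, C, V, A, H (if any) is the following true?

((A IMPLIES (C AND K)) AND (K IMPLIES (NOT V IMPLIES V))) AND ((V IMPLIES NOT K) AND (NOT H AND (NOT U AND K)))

Unsatisfiable — no assignment works.

Case K = True: the formula simplifies to ((A IMPLIES C) AND (NOT V IMPLIES V)) AND (NOT V AND (NOT H AND NOT U)).
  V = True: the conjunct NOT V is False.
  V = False: the conjunct NOT V IMPLIES V becomes NOT False IMPLIES False = False.
Case K = False: the conjunct K is False.
Both cases fail — unsatisfiable.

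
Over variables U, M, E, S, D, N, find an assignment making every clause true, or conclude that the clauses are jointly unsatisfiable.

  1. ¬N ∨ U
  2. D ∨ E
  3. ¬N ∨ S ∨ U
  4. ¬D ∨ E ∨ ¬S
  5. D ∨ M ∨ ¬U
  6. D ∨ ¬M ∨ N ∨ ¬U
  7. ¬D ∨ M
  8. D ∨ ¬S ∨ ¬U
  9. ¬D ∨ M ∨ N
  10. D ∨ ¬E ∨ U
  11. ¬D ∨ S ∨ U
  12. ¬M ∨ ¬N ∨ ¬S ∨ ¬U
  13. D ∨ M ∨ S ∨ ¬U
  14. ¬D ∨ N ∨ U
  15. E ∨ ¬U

U: True, M: True, E: True, S: False, D: True, N: False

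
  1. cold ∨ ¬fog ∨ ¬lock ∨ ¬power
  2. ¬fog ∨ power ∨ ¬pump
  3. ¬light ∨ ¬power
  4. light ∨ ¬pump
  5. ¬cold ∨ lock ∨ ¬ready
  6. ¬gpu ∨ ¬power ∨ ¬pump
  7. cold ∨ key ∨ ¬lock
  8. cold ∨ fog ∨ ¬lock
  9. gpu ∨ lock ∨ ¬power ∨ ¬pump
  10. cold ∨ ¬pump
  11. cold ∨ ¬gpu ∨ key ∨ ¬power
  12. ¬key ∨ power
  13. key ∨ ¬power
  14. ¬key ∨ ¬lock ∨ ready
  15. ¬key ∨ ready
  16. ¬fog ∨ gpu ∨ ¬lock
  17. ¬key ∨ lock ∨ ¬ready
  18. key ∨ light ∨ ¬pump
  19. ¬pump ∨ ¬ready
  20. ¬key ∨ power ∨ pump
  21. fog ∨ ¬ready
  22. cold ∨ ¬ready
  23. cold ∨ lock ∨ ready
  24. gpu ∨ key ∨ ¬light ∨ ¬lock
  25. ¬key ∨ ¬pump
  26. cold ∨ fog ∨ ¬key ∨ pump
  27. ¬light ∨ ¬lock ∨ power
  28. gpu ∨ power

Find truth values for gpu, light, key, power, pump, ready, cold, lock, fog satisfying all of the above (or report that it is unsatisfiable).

gpu = True, light = False, key = True, power = True, pump = False, ready = True, cold = True, lock = True, fog = True

Set gpu = True.
Set light = False.
  then (light ∨ ¬pump) forces pump = False.
Set key = True.
  then (¬key ∨ power) forces power = True.
  then (¬key ∨ ready) forces ready = True.
  then (¬key ∨ lock ∨ ¬ready) forces lock = True.
  then (fog ∨ ¬ready) forces fog = True.
  then (cold ∨ ¬ready) forces cold = True.
All clauses satisfied.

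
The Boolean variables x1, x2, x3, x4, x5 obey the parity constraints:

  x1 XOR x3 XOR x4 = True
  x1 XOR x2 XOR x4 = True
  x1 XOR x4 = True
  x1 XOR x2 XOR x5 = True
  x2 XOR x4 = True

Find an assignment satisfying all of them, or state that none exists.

x1 = False; x2 = False; x3 = False; x4 = True; x5 = True

x1 XOR x3 XOR x4 = F XOR F XOR T = True ✓
x1 XOR x2 XOR x4 = F XOR F XOR T = True ✓
x1 XOR x4 = F XOR T = True ✓
x1 XOR x2 XOR x5 = F XOR F XOR T = True ✓
x2 XOR x4 = F XOR T = True ✓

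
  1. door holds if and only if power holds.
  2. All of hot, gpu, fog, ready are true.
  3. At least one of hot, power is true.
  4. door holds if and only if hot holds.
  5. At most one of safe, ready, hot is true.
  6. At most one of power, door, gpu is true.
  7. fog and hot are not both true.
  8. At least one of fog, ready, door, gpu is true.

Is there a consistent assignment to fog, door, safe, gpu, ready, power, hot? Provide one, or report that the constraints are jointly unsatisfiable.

The formula is unsatisfiable.

Case fog = True:
  (2) forces hot = True.
  Constraint (7) is violated (fog=T, hot=T) — contradiction.
Case fog = False:
  Constraint (2) is violated (fog=F) — contradiction.
Both cases fail — unsatisfiable.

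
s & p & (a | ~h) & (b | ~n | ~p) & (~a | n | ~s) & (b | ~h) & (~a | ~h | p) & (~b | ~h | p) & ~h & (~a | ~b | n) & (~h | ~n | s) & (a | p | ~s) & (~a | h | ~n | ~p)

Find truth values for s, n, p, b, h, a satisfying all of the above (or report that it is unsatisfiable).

s=T, n=F, p=T, b=T, h=F, a=F

Unit clause (s) forces s = True.
Unit clause (p) forces p = True.
Unit clause (~h) forces h = False.
Set n = False.
  then (~a | n | ~s) forces a = False.
Set b = True.
All clauses satisfied.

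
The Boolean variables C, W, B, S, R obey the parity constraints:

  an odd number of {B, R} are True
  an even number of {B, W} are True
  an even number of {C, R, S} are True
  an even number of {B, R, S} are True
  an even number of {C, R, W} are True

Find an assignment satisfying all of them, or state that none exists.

C=T; W=T; B=T; S=T; R=F

{B, R}: 1 true → odd ✓
{B, W}: 2 true → even ✓
{C, R, S}: 2 true → even ✓
{B, R, S}: 2 true → even ✓
{C, R, W}: 2 true → even ✓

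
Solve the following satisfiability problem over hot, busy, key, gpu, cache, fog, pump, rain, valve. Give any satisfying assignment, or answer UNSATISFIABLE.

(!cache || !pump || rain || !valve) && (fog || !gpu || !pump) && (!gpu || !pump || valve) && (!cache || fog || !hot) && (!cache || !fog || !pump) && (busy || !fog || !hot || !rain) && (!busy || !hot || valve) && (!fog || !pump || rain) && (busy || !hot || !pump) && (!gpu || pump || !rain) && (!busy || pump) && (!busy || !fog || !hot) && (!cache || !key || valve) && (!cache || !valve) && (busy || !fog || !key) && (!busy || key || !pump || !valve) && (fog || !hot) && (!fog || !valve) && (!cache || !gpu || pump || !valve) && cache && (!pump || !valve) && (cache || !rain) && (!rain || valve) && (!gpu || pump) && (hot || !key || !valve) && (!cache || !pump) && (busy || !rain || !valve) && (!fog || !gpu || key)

Unit clause (cache) forces cache = True.
In (!cache || !pump) only !pump is left, so pump = False.
In (!busy || pump) only !busy is left, so busy = False.
In (!cache || !valve) only !valve is left, so valve = False.
In (!rain || valve) only !rain is left, so rain = False.
In (!gpu || pump) only !gpu is left, so gpu = False.
In (!cache || !key || valve) only !key is left, so key = False.
Set hot = False.
Set fog = True.
All clauses satisfied.

hot = False; busy = False; key = False; gpu = False; cache = True; fog = True; pump = False; rain = False; valve = False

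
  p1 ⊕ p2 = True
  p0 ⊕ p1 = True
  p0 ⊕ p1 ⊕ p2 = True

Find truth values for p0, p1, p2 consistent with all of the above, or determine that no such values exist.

p0=F, p1=T, p2=F

p1 ⊕ p2 = T ⊕ F = True ✓
p0 ⊕ p1 = F ⊕ T = True ✓
p0 ⊕ p1 ⊕ p2 = F ⊕ T ⊕ F = True ✓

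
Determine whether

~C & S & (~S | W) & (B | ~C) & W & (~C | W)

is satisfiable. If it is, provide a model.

Unit clause (~C) forces C = False.
Unit clause (S) forces S = True.
In (~S | W) only W is left, so W = True.
Set B = False.
All clauses satisfied.

S=T, B=F, W=T, C=F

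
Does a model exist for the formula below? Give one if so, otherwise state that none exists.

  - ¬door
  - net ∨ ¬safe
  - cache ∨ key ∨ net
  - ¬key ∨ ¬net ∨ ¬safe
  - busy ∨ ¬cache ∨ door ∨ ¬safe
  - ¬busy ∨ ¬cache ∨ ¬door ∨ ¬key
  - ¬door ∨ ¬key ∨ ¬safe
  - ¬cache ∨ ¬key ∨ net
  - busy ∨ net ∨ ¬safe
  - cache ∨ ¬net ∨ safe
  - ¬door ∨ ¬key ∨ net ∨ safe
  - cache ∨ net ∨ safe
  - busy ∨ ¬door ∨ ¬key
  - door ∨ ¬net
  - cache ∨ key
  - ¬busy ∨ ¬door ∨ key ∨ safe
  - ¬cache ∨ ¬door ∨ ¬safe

net = False; cache = True; busy = False; key = False; safe = False; door = False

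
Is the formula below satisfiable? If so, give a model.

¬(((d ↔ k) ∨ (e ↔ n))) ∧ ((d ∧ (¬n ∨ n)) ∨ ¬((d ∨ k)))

d=T; e=F; n=T; k=F

  ¬(((d ↔ k) ∨ (e ↔ n))) = True
    (d ↔ k) ∨ (e ↔ n) = False
      d ↔ k = False
      e ↔ n = False
  (d ∧ (¬n ∨ n)) ∨ ¬((d ∨ k)) = True
    d ∧ (¬n ∨ n) = True
      ¬n ∨ n = True
        ¬n = False
    ¬((d ∨ k)) = False
      d ∨ k = True
Both conjuncts True, so the formula holds.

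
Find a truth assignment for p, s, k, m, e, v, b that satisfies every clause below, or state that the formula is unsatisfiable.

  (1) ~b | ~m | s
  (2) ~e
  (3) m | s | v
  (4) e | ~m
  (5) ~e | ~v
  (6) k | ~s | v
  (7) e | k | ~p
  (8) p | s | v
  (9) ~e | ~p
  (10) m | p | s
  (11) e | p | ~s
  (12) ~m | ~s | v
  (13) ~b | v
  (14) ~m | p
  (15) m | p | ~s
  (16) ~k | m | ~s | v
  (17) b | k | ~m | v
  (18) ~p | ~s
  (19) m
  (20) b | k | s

Case m = True:
  (~e) forces e = False.
  Clause (e | ~m) is falsified — contradiction.
Case m = False:
  Clause (m) is falsified — contradiction.
Both cases fail, so the formula is unsatisfiable.

UNSATISFIABLE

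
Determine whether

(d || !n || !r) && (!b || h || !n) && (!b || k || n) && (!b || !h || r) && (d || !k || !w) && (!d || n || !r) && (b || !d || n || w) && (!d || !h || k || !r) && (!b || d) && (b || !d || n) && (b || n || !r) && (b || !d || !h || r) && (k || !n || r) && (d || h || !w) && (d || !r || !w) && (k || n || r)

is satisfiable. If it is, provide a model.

Set d = False.
  then (!b || d) forces b = False.
Try r = True:
  (d || !n || !r) forces n = False.
  clause (b || n || !r) is falsified — backtrack.
So r = False.
Set n = True.
  then (k || !n || r) forces k = True.
  then (d || !k || !w) forces w = False.
Set h = False.
All clauses satisfied.

d = False, r = False, n = True, h = False, w = False, k = True, b = False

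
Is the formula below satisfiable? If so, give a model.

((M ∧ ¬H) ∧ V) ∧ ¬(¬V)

H = False, M = True, V = True

  (M ∧ ¬H) ∧ V = True
    M ∧ ¬H = True
      ¬H = True
  ¬(¬V) = True
    ¬V = False
Both conjuncts True, so the formula holds.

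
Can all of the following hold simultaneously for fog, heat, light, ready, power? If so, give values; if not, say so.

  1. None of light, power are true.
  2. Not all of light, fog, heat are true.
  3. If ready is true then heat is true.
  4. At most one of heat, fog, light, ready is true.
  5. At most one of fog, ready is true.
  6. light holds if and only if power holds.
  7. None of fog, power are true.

fog = False, heat = True, light = False, ready = False, power = False

  (1) {light, power}: 0 true — none ✓
  (2) {light, fog, heat}: 1/3 true — not all ✓
  (3) ready=F ⇒ heat: vacuous ✓
  (4) {heat, fog, light, ready}: 1 true — at most one ✓
  (5) {fog, ready}: 0 true — at most one ✓
  (6) light=F, power=F — same ✓
  (7) {fog, power}: 0 true — none ✓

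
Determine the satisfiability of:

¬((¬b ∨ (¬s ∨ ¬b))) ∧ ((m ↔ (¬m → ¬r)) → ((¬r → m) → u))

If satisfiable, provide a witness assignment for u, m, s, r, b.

u = True; m = False; s = True; r = False; b = True

  ¬((¬b ∨ (¬s ∨ ¬b))) = True
    ¬b ∨ (¬s ∨ ¬b) = False
      ¬b = False
      ¬s ∨ ¬b = False
        ¬s = False
        ¬b = False
  (m ↔ (¬m → ¬r)) → ((¬r → m) → u) = True
    m ↔ (¬m → ¬r) = False
      ¬m → ¬r = True
        ¬m = True
        ¬r = True
    (¬r → m) → u = True
      ¬r → m = False
        ¬r = True
Both conjuncts True, so the formula holds.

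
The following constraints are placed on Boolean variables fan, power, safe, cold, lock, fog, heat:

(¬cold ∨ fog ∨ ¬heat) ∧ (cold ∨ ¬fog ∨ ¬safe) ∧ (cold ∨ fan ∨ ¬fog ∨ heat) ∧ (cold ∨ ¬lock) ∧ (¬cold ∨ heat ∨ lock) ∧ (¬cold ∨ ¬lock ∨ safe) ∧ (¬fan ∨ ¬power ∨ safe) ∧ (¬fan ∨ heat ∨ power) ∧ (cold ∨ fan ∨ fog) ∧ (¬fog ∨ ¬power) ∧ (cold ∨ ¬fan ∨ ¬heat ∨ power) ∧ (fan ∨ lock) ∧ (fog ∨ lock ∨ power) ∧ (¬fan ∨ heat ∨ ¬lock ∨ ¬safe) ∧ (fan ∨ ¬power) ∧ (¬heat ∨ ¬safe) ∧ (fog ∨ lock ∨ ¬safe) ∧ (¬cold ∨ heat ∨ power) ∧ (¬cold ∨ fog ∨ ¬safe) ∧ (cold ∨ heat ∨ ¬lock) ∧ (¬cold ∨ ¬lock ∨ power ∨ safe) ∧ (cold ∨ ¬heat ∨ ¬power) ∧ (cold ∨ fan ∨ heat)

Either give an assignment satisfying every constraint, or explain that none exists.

fan=T; power=F; safe=F; cold=T; lock=F; fog=T; heat=T

Set fan = True.
Try power = True:
  (¬fan ∨ ¬power ∨ safe) forces safe = True.
  (¬fog ∨ ¬power) forces fog = False.
  (¬heat ∨ ¬safe) forces heat = False.
  (¬fan ∨ heat ∨ ¬lock ∨ ¬safe) forces lock = False.
  clause (fog ∨ lock ∨ ¬safe) is falsified — backtrack.
So power = False.
  then (¬fan ∨ heat ∨ power) forces heat = True.
  then (cold ∨ ¬fan ∨ ¬heat ∨ power) forces cold = True.
  then (¬heat ∨ ¬safe) forces safe = False.
  then (¬cold ∨ ¬lock ∨ power ∨ safe) forces lock = False.
  then (¬cold ∨ fog ∨ ¬heat) forces fog = True.
All clauses satisfied.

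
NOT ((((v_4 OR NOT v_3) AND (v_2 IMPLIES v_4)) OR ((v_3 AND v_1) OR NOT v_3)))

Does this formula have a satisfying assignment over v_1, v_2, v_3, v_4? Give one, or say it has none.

v_1 = False, v_2 = True, v_3 = True, v_4 = False

  NOT ((((v_4 OR NOT v_3) AND (v_2 IMPLIES v_4)) OR ((v_3 AND v_1) OR NOT v_3))) = True
    ((v_4 OR NOT v_3) AND (v_2 IMPLIES v_4)) OR ((v_3 AND v_1) OR NOT v_3) = False
      (v_4 OR NOT v_3) AND (v_2 IMPLIES v_4) = False
        v_4 OR NOT v_3 = False
          NOT v_3 = False
        v_2 IMPLIES v_4 = False
      (v_3 AND v_1) OR NOT v_3 = False
        v_3 AND v_1 = False
        NOT v_3 = False
The formula evaluates to True.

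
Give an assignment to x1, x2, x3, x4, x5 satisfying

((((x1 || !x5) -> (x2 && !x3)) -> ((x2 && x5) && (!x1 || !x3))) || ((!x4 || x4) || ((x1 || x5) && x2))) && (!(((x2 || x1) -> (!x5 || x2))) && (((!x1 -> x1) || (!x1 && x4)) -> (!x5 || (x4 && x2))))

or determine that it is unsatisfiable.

The formula is unsatisfiable.

Case x2 = True: the conjunct !(((x2 || x1) -> (!x5 || x2))) becomes !((True -> True)) = False.
Case x2 = False: the formula simplifies to ((x1 || !x5) || (!x4 || x4)) && (!((x1 -> !x5)) && (((!x1 -> x1) || (!x1 && x4)) -> !x5)).
  x1 = True: simplifies to !(!x5) && !x5.
    x5 = True: the conjunct !x5 is False.
    x5 = False: the conjunct !(!x5) becomes !(!False) = False.
  x1 = False: the conjunct !((x1 -> !x5)) becomes !((False -> !x5)) = False.
Both cases fail — unsatisfiable.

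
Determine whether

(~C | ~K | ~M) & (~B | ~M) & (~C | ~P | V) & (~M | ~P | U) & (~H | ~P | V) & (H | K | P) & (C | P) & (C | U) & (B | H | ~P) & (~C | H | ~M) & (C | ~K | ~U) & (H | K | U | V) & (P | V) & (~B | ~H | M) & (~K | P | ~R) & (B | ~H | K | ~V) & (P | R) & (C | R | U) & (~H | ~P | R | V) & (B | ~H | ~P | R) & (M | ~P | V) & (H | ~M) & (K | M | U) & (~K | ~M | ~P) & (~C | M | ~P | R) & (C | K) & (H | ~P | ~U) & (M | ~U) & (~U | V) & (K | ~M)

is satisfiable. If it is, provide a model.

Set C = True.
Try U = True:
  (M | ~U) forces M = True.
  (~C | ~K | ~M) forces K = False.
  clause (K | ~M) is falsified — backtrack.
So U = False.
Set P = True.
  then (~C | ~P | V) forces V = True.
  then (~M | ~P | U) forces M = False.
  then (K | M | U) forces K = True.
  then (~C | M | ~P | R) forces R = True.
Set H = False.
  then (B | H | ~P) forces B = True.
All clauses satisfied.

C = True; U = False; P = True; H = False; K = True; V = True; B = True; M = False; R = True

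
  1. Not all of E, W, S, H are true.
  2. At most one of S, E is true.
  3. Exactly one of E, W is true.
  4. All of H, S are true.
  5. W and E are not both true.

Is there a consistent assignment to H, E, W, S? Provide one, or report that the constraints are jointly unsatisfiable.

H: True, E: False, W: True, S: True

  (1) {E, W, S, H}: 3/4 true — not all ✓
  (2) {S, E}: 1 true — at most one ✓
  (3) {E, W}: 1 true — exactly one ✓
  (4) {H, S}: all 2 true ✓
  (5) W=T, E=F — not both ✓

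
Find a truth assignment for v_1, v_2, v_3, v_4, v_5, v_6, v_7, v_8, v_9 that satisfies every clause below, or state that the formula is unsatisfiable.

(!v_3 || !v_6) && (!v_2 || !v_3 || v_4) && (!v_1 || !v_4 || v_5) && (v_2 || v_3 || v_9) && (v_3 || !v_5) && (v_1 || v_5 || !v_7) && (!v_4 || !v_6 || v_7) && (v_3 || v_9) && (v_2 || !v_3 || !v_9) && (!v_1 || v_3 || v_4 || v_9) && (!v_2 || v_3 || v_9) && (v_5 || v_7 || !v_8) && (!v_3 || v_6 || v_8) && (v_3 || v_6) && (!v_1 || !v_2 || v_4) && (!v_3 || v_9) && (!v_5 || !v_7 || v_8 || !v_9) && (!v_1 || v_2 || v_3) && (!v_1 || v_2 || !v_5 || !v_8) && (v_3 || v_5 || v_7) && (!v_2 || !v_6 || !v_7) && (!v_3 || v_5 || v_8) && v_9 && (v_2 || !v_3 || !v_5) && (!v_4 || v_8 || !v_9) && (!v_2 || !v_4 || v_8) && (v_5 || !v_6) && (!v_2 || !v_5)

Unsatisfiable — no assignment works.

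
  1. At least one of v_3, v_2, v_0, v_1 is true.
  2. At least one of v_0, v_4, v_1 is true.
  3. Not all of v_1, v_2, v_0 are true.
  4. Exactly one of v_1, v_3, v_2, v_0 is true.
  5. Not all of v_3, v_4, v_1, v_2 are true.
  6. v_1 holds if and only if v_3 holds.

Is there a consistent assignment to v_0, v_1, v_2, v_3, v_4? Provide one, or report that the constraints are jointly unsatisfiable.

v_0 = True, v_1 = False, v_2 = False, v_3 = False, v_4 = False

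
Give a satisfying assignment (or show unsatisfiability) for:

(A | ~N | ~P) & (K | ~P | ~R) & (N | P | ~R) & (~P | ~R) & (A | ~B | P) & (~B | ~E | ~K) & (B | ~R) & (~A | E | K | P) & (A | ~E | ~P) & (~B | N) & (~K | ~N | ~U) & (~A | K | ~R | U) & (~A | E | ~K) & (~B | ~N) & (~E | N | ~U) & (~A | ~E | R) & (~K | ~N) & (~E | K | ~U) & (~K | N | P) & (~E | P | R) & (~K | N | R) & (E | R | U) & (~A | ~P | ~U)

Set A = False.
Set P = True.
  then (A | ~N | ~P) forces N = False.
  then (~P | ~R) forces R = False.
  then (A | ~E | ~P) forces E = False.
  then (~B | N) forces B = False.
  then (~K | N | R) forces K = False.
  then (E | R | U) forces U = True.
All clauses satisfied.

A = False, P = True, N = False, K = False, B = False, E = False, R = False, U = True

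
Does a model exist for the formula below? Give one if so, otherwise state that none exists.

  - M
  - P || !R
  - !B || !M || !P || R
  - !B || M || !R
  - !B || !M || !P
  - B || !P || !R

Unit clause (M) forces M = True.
Set R = False.
Set B = True.
  then (!B || !M || !P || R) forces P = False.
Check each clause:
  (M): M holds.
  (P || !R): !R holds.
  (!B || !M || !P || R): !P holds.
  (!B || M || !R): M holds.
  (!B || !M || !P): !P holds.
  (B || !P || !R): B holds.
All clauses satisfied.

R = False, B = True, M = True, P = False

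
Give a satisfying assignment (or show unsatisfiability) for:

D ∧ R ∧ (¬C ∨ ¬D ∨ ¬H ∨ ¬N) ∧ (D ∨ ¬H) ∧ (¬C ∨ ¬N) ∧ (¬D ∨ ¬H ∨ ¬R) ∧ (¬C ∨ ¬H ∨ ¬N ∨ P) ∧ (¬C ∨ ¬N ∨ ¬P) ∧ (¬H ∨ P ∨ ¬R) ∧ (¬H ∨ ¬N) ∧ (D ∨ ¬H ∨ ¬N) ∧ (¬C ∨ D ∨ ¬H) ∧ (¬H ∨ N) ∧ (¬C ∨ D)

Unit clause (D) forces D = True.
Unit clause (R) forces R = True.
In (¬D ∨ ¬H ∨ ¬R) only ¬H is left, so H = False.
Set N = False.
Set P = True.
Set C = False.
All clauses satisfied.

D: True; R: True; N: False; P: True; C: False; H: False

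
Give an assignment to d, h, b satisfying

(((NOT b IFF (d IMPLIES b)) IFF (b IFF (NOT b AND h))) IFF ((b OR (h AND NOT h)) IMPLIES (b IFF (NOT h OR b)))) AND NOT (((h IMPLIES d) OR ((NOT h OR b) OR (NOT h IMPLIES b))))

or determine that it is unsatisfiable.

The conjunct NOT (((h IMPLIES d) OR ((NOT h OR b) OR (NOT h IMPLIES b)))) is unsatisfiable on its own:
  d=F, h=F, b=F: evaluates to False.
  d=F, h=F, b=T: evaluates to False.
  d=F, h=T, b=F: evaluates to False.
  d=F, h=T, b=T: evaluates to False.
  d=T, h=F, b=F: evaluates to False.
  d=T, h=F, b=T: evaluates to False.
  d=T, h=T, b=F: evaluates to False.
  d=T, h=T, b=T: evaluates to False.
So the whole conjunction is unsatisfiable.

Unsatisfiable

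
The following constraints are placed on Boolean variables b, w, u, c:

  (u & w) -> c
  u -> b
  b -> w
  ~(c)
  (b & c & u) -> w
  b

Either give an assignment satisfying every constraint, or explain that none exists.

b = True; w = True; u = False; c = False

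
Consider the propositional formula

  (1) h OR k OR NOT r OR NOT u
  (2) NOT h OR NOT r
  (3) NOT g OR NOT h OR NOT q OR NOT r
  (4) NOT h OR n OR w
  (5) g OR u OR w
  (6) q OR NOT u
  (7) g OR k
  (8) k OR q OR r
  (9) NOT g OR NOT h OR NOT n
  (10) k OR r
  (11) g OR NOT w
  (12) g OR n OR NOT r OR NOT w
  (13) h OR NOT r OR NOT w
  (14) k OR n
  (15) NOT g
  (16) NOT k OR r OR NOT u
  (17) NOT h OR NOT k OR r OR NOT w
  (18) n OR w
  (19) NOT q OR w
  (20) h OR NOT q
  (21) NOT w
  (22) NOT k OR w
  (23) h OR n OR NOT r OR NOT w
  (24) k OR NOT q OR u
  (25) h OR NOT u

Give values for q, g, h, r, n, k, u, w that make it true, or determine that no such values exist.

Case g = True:
  Clause (NOT g) is falsified — contradiction.
Case g = False:
  (g OR k) forces k = True.
  (g OR NOT w) forces w = False.
  Clause (NOT k OR w) is falsified — contradiction.
Both cases fail, so the formula is unsatisfiable.

No satisfying assignment exists.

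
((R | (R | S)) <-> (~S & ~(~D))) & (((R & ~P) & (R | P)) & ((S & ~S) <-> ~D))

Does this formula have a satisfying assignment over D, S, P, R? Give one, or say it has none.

D = True; S = False; P = False; R = True

  (R | (R | S)) <-> (~S & ~(~D)) = True
    R | (R | S) = True
      R | S = True
    ~S & ~(~D) = True
      ~S = True
      ~(~D) = True
        ~D = False
  ((R & ~P) & (R | P)) & ((S & ~S) <-> ~D) = True
    (R & ~P) & (R | P) = True
      R & ~P = True
        ~P = True
      R | P = True
    (S & ~S) <-> ~D = True
      S & ~S = False
        ~S = True
      ~D = False
Both conjuncts True, so the formula holds.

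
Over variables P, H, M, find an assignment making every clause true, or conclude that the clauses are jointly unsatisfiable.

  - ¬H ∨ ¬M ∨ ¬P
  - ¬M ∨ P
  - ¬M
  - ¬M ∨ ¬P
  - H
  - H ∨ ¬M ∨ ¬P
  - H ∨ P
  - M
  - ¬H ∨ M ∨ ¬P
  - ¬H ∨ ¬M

Unsatisfiable

Case M = True:
  Clause (¬M) is falsified — contradiction.
Case M = False:
  Clause (M) is falsified — contradiction.
Both cases fail, so the formula is unsatisfiable.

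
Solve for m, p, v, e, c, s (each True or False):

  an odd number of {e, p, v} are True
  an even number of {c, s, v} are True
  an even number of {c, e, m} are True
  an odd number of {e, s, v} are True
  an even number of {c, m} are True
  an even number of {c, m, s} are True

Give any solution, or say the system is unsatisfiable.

m: True; p: False; v: True; e: False; c: True; s: False

{e, p, v}: 1 true → odd ✓
{c, s, v}: 2 true → even ✓
{c, e, m}: 2 true → even ✓
{e, s, v}: 1 true → odd ✓
{c, m}: 2 true → even ✓
{c, m, s}: 2 true → even ✓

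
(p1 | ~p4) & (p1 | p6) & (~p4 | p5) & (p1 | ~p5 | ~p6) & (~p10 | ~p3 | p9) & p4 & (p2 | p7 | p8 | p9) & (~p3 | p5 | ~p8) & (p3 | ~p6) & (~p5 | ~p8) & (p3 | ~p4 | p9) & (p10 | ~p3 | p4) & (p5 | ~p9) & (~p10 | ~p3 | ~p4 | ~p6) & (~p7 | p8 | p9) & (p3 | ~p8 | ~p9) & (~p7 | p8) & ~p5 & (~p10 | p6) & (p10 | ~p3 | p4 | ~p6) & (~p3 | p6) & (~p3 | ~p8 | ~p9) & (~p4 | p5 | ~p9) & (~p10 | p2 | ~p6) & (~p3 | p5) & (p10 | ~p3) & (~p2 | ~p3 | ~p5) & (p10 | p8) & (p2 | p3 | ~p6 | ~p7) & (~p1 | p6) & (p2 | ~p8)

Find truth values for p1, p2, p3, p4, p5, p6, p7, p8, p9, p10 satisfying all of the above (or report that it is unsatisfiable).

Case p5 = True:
  Clause (~p5) is falsified — contradiction.
Case p5 = False:
  (~p4 | p5) forces p4 = False.
  Clause (p4) is falsified — contradiction.
Both cases fail, so the formula is unsatisfiable.

UNSATISFIABLE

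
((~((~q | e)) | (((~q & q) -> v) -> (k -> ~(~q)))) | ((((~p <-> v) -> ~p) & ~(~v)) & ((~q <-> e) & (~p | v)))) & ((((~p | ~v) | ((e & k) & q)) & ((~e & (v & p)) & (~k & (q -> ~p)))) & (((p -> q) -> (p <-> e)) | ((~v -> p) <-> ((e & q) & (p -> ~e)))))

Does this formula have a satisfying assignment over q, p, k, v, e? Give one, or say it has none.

The formula is unsatisfiable.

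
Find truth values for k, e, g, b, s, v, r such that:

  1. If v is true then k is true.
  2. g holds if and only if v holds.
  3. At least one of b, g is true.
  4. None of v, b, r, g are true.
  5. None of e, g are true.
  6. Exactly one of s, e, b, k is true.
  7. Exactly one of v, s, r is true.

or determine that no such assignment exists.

Unsatisfiable — no assignment works.

Case b = True:
  Constraint (4) is violated (b=T) — contradiction.
Case b = False:
  (3) with b=F forces g = True.
  Constraint (4) is violated (g=T) — contradiction.
Both cases fail — unsatisfiable.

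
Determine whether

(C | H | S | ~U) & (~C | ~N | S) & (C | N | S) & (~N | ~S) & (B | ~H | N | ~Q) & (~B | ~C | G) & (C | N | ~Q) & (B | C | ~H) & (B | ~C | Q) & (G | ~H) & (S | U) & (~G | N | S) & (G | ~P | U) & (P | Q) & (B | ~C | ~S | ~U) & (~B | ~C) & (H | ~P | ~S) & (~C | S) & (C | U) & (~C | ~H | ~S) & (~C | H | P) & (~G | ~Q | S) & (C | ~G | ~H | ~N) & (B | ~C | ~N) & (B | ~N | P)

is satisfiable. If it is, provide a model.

Set Q = False.
  then (P | Q) forces P = True.
Set G = True.
Try N = True:
  (~N | ~S) forces S = False.
  (~C | ~N | S) forces C = False.
  (S | U) forces U = True.
  (C | H | S | ~U) forces H = True.
  clause (C | ~G | ~H | ~N) is falsified — backtrack.
So N = False.
  then (~G | N | S) forces S = True.
  then (H | ~P | ~S) forces H = True.
  then (~C | ~H | ~S) forces C = False.
  then (B | C | ~H) forces B = True.
  then (C | U) forces U = True.
All clauses satisfied.

Q: False, G: True, N: False, P: True, S: True, B: True, U: True, H: True, C: False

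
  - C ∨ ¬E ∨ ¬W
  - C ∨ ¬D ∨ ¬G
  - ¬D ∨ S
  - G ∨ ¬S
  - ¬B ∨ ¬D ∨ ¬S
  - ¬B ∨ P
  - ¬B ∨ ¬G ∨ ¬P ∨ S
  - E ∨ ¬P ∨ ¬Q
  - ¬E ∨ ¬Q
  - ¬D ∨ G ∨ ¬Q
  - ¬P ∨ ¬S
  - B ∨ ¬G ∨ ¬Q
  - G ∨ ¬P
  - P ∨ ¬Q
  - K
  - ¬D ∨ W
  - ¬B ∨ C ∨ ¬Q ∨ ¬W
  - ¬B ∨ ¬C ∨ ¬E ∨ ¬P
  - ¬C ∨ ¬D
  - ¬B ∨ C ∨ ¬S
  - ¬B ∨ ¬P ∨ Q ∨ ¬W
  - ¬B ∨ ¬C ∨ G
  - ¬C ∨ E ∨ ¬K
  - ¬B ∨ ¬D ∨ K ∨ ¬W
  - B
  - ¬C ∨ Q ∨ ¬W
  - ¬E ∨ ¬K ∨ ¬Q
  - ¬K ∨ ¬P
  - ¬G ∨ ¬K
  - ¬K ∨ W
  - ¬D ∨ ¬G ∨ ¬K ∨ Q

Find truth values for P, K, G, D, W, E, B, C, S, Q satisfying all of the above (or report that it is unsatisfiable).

Case K = True:
  (B) forces B = True.
  (¬B ∨ P) forces P = True.
  Clause (¬K ∨ ¬P) is falsified — contradiction.
Case K = False:
  Clause (K) is falsified — contradiction.
Both cases fail, so the formula is unsatisfiable.

Unsatisfiable — no assignment works.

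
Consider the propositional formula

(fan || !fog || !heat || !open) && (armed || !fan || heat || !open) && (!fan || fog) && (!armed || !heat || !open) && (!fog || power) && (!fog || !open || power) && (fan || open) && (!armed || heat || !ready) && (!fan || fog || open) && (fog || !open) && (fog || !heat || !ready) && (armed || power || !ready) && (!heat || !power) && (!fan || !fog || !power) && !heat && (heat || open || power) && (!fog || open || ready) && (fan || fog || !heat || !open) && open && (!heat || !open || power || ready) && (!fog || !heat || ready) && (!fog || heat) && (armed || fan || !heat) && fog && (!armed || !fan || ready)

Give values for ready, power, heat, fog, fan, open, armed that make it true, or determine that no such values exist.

Case heat = True:
  Clause (!heat) is falsified — contradiction.
Case heat = False:
  (open) forces open = True.
  (fog || !open) forces fog = True.
  Clause (!fog || heat) is falsified — contradiction.
Both cases fail, so the formula is unsatisfiable.

No satisfying assignment exists.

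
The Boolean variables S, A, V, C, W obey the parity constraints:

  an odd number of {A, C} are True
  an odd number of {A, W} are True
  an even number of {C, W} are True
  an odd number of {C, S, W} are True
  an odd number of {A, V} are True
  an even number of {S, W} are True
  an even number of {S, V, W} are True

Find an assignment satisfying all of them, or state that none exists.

Adding constraints 1, 4, 5, 7 mod 2: every variable appears an even number of times on the left, so the left side is 0.
But the right sides sum to 1 (mod 2). 0 ≠ 1 — the system is inconsistent.

UNSATISFIABLE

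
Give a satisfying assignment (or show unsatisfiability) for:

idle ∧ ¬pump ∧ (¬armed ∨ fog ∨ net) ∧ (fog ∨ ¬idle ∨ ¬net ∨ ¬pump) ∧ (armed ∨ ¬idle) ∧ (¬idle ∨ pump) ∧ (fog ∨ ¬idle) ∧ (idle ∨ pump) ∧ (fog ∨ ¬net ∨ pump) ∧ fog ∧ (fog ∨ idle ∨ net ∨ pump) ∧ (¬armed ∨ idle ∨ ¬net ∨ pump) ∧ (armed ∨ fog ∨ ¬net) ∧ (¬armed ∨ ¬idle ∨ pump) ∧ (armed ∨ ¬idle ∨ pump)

Unsatisfiable — no assignment works.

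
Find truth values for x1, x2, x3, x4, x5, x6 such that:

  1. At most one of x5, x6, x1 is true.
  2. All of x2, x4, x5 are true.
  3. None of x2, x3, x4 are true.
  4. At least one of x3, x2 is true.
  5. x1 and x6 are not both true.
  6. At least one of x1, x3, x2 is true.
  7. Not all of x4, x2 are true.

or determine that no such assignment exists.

Unsatisfiable — no assignment works.

Case x2 = True:
  Constraint (3) is violated (x2=T) — contradiction.
Case x2 = False:
  Constraint (2) is violated (x2=F) — contradiction.
Both cases fail — unsatisfiable.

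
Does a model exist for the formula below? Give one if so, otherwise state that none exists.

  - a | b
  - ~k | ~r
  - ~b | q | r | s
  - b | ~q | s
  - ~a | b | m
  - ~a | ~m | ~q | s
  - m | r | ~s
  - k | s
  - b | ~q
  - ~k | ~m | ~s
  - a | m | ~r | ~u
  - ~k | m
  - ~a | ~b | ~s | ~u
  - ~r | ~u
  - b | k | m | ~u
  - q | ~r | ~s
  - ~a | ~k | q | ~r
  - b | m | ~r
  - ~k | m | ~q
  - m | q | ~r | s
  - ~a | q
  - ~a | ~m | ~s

Set q = True.
  then (b | ~q) forces b = True.
Set s = False.
  then (k | s) forces k = True.
  then (~k | m) forces m = True.
  then (~k | ~r) forces r = False.
  then (~a | ~m | ~q | s) forces a = False.
Set u = False.
All clauses satisfied.

q = True, s = False, a = False, u = False, r = False, k = True, m = True, b = True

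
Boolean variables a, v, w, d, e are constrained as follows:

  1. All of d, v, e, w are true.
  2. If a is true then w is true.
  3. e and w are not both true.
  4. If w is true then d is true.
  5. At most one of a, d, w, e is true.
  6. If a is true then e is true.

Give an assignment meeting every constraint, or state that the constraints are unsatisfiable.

UNSATISFIABLE

Case w = True:
  (1) forces d = True.
  Constraint (5) is violated (d=T, w=T) — contradiction.
Case w = False:
  Constraint (1) is violated (w=F) — contradiction.
Both cases fail — unsatisfiable.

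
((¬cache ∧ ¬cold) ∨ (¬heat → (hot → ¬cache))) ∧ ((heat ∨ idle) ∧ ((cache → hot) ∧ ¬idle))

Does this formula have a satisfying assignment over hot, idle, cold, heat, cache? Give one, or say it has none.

hot = False, idle = False, cold = True, heat = True, cache = False

  (¬cache ∧ ¬cold) ∨ (¬heat → (hot → ¬cache)) = True
    ¬cache ∧ ¬cold = False
      ¬cache = True
      ¬cold = False
    ¬heat → (hot → ¬cache) = True
      ¬heat = False
      hot → ¬cache = True
        ¬cache = True
  (heat ∨ idle) ∧ ((cache → hot) ∧ ¬idle) = True
    heat ∨ idle = True
    (cache → hot) ∧ ¬idle = True
      cache → hot = True
      ¬idle = True
Both conjuncts True, so the formula holds.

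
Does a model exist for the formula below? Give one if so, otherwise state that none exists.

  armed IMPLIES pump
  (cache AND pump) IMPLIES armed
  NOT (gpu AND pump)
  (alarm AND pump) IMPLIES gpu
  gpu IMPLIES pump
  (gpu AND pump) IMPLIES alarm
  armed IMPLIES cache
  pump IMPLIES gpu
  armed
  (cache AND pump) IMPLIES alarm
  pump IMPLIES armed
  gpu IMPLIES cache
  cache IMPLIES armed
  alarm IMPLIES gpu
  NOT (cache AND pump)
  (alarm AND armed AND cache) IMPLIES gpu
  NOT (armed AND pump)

Case armed = True:
  (NOT armed OR NOT pump) forces pump = False.
  Clause (NOT armed OR pump) is falsified — contradiction.
Case armed = False:
  Clause (armed) is falsified — contradiction.
Both cases fail, so the formula is unsatisfiable.

UNSATISFIABLE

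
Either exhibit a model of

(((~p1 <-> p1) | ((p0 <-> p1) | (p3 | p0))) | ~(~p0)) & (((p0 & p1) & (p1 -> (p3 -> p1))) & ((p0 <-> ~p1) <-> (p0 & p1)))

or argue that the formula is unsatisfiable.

Unsatisfiable — no assignment works.

Case p0 = True: the formula simplifies to (p1 & (p1 -> (p3 -> p1))) & (~p1 <-> p1).
  p1 = True: the conjunct ~p1 <-> p1 becomes ~True <-> True = False.
  p1 = False: the conjunct p1 is False.
Case p0 = False: the conjunct p0 is False.
Both cases fail — unsatisfiable.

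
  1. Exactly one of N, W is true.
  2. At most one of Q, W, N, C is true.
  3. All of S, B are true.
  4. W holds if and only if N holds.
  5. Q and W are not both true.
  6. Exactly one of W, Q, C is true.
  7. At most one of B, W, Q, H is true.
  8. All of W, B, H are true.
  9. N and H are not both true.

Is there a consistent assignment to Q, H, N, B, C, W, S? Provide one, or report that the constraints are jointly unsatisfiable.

No satisfying assignment exists.

Case W = True:
  (1) with W=T forces N = False.
  Constraint (4) is violated (W=T, N=F) — contradiction.
Case W = False:
  Constraint (8) is violated (W=F) — contradiction.
Both cases fail — unsatisfiable.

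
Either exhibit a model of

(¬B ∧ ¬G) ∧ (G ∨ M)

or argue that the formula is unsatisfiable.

G = False; B = False; M = True

  ¬B ∧ ¬G = True
    ¬B = True
    ¬G = True
  G ∨ M = True
Both conjuncts True, so the formula holds.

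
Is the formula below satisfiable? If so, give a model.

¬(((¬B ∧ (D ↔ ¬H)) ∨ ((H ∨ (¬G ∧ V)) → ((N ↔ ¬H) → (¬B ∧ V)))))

H = True, B = True, G = True, N = False, D = False, V = True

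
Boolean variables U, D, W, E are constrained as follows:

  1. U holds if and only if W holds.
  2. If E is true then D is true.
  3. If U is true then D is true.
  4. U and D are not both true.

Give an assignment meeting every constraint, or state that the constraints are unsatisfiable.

U=F, D=F, W=F, E=F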